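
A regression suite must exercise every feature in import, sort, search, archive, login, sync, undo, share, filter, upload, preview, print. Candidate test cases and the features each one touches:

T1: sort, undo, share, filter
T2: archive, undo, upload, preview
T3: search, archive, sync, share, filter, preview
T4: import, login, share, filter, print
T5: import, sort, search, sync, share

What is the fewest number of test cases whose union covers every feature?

3

T2, T4, T5 together cover {import, sort, search, archive, login, sync, undo, share, filter, upload, preview, print} — every feature.
No 2 of the 5 test cases cover everything (all 10 pairs fall short), so 3 is minimum.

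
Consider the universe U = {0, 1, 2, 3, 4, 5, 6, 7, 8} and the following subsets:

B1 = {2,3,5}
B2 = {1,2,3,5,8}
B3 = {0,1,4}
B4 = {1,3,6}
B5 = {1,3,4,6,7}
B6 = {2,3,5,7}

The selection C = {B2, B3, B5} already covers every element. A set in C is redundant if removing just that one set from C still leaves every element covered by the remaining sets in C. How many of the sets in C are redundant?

0

Drop B2: 2, 5, 8 uncovered — not redundant.
Drop B3: 0 uncovered — not redundant.
Drop B5: 6, 7 uncovered — not redundant.
None of the sets in C is redundant.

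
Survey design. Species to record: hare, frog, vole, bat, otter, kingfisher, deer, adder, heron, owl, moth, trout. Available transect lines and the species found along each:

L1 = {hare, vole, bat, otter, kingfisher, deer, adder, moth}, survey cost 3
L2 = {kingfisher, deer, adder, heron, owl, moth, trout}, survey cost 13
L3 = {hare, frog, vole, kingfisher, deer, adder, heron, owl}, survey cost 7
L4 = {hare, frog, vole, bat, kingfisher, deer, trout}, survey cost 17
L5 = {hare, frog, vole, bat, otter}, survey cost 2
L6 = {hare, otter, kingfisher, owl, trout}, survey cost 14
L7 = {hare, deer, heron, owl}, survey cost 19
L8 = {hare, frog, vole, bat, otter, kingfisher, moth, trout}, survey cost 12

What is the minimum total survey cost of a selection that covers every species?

15

L2, L5 cover every species at survey cost 13 + 2 = 15.
Any cover uses at least 2 transects; among all covering selections none totals below 15.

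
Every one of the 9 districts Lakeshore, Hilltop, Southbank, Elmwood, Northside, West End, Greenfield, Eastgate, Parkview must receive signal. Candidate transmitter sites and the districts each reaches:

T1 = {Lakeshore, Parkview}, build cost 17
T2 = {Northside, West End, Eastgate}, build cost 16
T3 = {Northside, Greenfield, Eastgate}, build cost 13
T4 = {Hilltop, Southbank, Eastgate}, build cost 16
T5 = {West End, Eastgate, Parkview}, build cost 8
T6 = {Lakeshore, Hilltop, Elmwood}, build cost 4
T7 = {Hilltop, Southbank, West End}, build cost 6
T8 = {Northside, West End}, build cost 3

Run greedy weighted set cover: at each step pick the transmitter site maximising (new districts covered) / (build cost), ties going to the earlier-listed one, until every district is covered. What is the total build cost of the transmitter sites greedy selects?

Pick 1: T6 adds 3 new (Lakeshore, Hilltop, Elmwood) at build cost 4 (ratio 3/4).
Pick 2: T8 adds 2 new (Northside, West End) at build cost 3 (ratio 2/3).
Pick 3: T5 adds 2 new (Eastgate, Parkview) at build cost 8 (ratio 2/8).
Pick 4: T7 adds 1 new (Southbank) at build cost 6 (ratio 1/6).
Pick 5: T3 adds 1 new (Greenfield) at build cost 13 (ratio 1/13).
Greedy total build cost: 4 + 3 + 8 + 6 + 13 = 34. (The true optimum is 31, so greedy overshoots here.)

34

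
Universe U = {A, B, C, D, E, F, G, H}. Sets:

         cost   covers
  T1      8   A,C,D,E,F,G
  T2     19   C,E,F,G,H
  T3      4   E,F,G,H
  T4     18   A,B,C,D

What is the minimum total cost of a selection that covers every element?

T3, T4 cover every element at cost 4 + 18 = 22.
Any cover uses at least 2 sets; among all covering selections none totals below 22.
Greedy by coverage-per-cost would pick T3, T1, T4 for 30 — worse than the optimum 22.

22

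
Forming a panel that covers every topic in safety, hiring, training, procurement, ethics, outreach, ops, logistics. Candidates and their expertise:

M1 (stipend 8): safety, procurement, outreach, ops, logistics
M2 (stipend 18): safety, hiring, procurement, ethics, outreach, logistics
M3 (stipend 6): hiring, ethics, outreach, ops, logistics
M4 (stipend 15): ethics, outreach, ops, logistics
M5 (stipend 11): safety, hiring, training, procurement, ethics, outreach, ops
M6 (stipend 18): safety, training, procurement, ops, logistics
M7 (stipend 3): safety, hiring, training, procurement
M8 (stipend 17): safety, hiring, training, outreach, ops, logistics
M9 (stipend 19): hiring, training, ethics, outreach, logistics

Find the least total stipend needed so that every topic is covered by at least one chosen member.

9

M3, M7 cover every topic at stipend 6 + 3 = 9.
Any cover uses at least 2 members; among all covering selections none totals below 9.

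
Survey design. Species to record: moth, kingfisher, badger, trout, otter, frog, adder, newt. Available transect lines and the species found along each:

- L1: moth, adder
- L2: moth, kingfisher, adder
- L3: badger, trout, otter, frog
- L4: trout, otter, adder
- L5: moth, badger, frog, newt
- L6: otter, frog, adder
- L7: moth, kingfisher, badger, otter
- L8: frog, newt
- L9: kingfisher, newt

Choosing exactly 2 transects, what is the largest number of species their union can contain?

Choosing L2, L3 covers {moth, kingfisher, badger, trout, otter, frog, adder} — 7 species.
No choice of 2 transects does better; here newt is left uncovered.

7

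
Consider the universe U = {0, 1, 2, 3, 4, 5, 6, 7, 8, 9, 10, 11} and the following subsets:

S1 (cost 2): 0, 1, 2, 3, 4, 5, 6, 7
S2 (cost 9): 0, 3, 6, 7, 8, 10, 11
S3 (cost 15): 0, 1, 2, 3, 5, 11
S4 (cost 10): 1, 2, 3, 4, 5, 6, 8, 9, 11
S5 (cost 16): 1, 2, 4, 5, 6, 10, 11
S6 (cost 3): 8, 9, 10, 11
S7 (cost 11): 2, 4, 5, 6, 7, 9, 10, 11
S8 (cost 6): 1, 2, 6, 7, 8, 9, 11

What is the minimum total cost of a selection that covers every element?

5

S1, S6 cover every element at cost 2 + 3 = 5.
Any cover uses at least 2 sets; among all covering selections none totals below 5.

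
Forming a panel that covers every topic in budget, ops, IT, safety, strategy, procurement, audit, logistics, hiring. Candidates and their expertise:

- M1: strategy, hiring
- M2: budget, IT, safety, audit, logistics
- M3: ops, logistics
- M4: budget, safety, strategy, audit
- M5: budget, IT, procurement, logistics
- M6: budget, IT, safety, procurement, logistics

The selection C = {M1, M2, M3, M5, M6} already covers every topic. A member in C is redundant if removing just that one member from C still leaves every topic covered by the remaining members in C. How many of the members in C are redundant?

2

Drop M1: strategy, hiring uncovered — not redundant.
Drop M2: audit uncovered — not redundant.
Drop M3: ops uncovered — not redundant.
Drop M5: the rest still cover every topic — redundant.
Drop M6: the rest still cover every topic — redundant.
2 redundant: M5, M6.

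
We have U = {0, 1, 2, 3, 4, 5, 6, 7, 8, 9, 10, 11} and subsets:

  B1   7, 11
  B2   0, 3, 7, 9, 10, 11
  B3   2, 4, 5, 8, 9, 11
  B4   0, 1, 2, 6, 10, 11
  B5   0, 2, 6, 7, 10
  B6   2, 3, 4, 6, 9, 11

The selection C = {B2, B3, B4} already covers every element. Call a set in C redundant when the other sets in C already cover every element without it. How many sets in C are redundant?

0

Drop B2: 3, 7 uncovered — not redundant.
Drop B3: 4, 5, 8 uncovered — not redundant.
Drop B4: 1, 6 uncovered — not redundant.
None of the sets in C is redundant.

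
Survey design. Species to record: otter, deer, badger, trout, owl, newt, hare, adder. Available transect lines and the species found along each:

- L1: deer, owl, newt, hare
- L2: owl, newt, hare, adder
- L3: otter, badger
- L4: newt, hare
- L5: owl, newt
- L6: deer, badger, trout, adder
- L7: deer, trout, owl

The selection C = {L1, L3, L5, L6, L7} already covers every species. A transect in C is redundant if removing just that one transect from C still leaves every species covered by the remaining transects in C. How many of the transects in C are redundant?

2

Drop L1: hare uncovered — not redundant.
Drop L3: otter uncovered — not redundant.
Drop L5: the rest still cover every species — redundant.
Drop L6: adder uncovered — not redundant.
Drop L7: the rest still cover every species — redundant.
2 redundant: L5, L7.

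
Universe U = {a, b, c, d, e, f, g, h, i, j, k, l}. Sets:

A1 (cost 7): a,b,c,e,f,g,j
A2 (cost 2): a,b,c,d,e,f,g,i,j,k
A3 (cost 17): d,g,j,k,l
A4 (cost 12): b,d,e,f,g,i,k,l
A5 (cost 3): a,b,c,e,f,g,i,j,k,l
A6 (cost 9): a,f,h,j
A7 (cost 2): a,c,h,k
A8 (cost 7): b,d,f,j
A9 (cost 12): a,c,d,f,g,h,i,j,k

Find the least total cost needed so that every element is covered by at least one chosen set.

7

A2, A5, A7 cover every element at cost 2 + 3 + 2 = 7.
Any cover uses at least 2 sets; among all covering selections none totals below 7.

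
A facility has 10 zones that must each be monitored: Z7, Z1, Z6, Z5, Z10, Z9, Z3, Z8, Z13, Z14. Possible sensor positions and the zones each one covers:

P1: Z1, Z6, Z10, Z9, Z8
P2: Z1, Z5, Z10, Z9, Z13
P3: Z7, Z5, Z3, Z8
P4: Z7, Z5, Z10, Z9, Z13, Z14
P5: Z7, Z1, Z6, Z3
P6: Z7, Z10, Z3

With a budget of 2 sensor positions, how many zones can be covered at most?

9

Choosing P1, P4 covers {Z7, Z1, Z6, Z5, Z10, Z9, Z8, Z13, Z14} — 9 zones.
No choice of 2 sensor positions does better; here Z3 is left uncovered.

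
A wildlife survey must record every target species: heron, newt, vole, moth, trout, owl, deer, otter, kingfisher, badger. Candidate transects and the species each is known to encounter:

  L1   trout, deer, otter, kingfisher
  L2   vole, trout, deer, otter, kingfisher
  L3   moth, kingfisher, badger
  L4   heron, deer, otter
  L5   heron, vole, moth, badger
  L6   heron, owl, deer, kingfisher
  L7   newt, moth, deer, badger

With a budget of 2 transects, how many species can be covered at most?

Choosing L1, L5 covers {heron, vole, moth, trout, deer, otter, kingfisher, badger} — 8 species.
No choice of 2 transects does better; here newt, owl are left uncovered.

8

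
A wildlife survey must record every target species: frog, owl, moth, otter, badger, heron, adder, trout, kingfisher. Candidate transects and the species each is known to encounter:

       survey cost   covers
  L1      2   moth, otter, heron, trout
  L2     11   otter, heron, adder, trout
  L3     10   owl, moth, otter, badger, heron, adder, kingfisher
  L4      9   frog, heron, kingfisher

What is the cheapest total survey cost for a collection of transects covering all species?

L1, L3, L4 cover every species at survey cost 2 + 10 + 9 = 21.
Any cover uses at least 3 transects; among all covering selections none totals below 21.

21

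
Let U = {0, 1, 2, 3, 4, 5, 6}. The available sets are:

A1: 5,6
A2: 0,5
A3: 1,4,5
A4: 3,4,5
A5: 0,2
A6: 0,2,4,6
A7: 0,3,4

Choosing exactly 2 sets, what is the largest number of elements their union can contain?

Choosing A3, A6 covers {0, 1, 2, 4, 5, 6} — 6 elements.
No choice of 2 sets does better; here 3 is left uncovered.

6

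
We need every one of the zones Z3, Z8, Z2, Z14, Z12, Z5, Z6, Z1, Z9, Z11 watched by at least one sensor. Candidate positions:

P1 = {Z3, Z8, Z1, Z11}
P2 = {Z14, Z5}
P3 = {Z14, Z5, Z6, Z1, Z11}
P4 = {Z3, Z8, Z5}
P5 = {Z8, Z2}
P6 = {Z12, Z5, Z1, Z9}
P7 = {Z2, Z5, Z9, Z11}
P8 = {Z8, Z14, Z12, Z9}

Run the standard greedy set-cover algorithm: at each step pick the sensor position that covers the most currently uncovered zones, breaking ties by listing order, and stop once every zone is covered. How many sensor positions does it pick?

Pick 1: P3 covers 5 new zones (Z14, Z5, Z6, Z1, Z11).
Pick 2: P8 covers 3 new zones (Z8, Z12, Z9).
Pick 3: P1 covers 1 new zones (Z3).
Pick 4: P5 covers 1 new zones (Z2).
Greedy uses 4 sensor positions.

4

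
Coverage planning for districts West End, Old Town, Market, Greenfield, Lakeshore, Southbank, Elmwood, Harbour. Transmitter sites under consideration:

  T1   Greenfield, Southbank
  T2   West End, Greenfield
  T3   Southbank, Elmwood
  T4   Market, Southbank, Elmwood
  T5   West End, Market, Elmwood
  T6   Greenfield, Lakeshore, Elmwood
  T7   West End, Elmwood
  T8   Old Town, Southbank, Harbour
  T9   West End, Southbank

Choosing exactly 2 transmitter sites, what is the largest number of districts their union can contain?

6

Choosing T5, T8 covers {West End, Old Town, Market, Southbank, Elmwood, Harbour} — 6 districts.
No choice of 2 transmitter sites does better; here Greenfield, Lakeshore are left uncovered.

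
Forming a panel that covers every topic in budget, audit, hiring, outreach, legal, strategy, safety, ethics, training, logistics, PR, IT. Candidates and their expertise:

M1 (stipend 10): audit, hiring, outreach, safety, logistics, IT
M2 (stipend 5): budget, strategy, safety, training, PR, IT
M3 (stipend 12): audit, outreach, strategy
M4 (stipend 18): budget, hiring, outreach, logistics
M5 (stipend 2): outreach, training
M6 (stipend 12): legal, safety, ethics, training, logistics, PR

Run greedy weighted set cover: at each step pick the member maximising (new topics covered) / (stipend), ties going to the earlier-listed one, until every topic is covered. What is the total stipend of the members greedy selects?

Pick 1: M2 adds 6 new (budget, strategy, safety, training, PR, IT) at stipend 5 (ratio 6/5).
Pick 2: M5 adds 1 new (outreach) at stipend 2 (ratio 1/2).
Pick 3: M1 adds 3 new (audit, hiring, logistics) at stipend 10 (ratio 3/10).
Pick 4: M6 adds 2 new (legal, ethics) at stipend 12 (ratio 2/12).
Greedy total stipend: 5 + 2 + 10 + 12 = 29. (The true optimum is 27, so greedy overshoots here.)

29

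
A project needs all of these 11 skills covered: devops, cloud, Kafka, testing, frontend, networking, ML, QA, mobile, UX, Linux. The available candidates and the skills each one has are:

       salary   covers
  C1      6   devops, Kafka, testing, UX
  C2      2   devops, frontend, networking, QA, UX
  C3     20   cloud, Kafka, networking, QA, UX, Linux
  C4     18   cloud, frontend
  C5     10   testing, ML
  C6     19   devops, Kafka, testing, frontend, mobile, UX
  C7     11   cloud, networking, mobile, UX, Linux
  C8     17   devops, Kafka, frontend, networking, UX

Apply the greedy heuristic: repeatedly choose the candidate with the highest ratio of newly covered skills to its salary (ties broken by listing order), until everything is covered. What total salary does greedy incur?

Pick 1: C2 adds 5 new (devops, frontend, networking, QA, UX) at salary 2 (ratio 5/2).
Pick 2: C1 adds 2 new (Kafka, testing) at salary 6 (ratio 2/6).
Pick 3: C7 adds 3 new (cloud, mobile, Linux) at salary 11 (ratio 3/11).
Pick 4: C5 adds 1 new (ML) at salary 10 (ratio 1/10).
Greedy total salary: 2 + 6 + 11 + 10 = 29.

29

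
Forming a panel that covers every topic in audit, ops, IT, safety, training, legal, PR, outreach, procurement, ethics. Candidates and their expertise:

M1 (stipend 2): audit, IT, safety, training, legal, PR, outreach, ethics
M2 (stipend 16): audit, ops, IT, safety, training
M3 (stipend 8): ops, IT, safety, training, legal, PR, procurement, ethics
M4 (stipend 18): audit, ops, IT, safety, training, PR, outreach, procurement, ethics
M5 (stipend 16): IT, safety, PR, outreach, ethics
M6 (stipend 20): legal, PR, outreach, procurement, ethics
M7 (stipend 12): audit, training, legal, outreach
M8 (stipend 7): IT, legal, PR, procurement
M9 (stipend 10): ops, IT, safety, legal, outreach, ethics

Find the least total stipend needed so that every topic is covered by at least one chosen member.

10

M1, M3 cover every topic at stipend 2 + 8 = 10.
Any cover uses at least 2 members; among all covering selections none totals below 10.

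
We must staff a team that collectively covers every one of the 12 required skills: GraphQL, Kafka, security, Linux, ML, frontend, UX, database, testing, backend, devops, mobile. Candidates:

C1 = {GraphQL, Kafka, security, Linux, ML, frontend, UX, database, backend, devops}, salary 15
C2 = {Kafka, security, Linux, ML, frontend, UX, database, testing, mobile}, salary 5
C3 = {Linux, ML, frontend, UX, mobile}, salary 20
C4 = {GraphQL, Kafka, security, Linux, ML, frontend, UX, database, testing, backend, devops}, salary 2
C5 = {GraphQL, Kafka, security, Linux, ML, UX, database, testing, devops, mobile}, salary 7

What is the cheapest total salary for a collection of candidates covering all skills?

7

C2, C4 cover every skill at salary 5 + 2 = 7.
Any cover uses at least 2 candidates; among all covering selections none totals below 7.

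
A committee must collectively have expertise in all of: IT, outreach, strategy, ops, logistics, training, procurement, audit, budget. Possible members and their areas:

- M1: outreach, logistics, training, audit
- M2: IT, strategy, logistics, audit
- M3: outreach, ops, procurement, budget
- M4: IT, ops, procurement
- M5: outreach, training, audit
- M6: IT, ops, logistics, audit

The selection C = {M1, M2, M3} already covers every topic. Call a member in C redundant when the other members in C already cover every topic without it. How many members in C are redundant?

Drop M1: training uncovered — not redundant.
Drop M2: IT, strategy uncovered — not redundant.
Drop M3: ops, procurement, budget uncovered — not redundant.
None of the members in C is redundant.

0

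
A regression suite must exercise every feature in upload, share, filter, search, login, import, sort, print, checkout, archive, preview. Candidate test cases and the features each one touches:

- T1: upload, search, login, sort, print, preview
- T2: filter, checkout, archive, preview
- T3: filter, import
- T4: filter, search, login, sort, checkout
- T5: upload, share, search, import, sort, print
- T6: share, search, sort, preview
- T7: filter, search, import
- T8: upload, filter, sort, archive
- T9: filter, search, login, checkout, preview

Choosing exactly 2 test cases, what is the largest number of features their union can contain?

10

Choosing T2, T5 covers {upload, share, filter, search, import, sort, print, checkout, archive, preview} — 10 features.
No choice of 2 test cases does better; here login is left uncovered.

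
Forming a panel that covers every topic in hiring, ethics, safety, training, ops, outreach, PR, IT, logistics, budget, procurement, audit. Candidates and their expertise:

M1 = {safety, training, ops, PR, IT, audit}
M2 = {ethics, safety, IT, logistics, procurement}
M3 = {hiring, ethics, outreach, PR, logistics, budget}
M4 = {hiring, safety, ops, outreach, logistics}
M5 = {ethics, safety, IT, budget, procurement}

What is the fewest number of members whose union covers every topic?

M1, M2, M3 together cover {hiring, ethics, safety, training, ops, outreach, PR, IT, logistics, budget, procurement, audit} — every topic.
No 2 of the 5 members cover everything (all 10 pairs fall short), so 3 is minimum.

3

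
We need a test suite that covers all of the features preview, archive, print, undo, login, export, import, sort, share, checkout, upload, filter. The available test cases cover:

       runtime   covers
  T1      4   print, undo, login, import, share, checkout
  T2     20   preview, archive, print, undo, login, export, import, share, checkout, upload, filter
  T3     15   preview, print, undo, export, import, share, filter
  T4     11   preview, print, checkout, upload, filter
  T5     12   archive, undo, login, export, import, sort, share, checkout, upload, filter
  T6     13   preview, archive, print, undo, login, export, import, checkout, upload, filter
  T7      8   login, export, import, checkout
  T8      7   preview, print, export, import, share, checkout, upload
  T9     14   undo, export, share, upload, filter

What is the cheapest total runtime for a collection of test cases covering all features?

19

T5, T8 cover every feature at runtime 12 + 7 = 19.
Any cover uses at least 2 test cases; among all covering selections none totals below 19.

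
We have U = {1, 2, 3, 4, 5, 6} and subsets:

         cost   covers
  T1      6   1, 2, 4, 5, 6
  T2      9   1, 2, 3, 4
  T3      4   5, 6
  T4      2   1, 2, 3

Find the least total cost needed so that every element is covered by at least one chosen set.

T1, T4 cover every element at cost 6 + 2 = 8.
Any cover uses at least 2 sets; among all covering selections none totals below 8.

8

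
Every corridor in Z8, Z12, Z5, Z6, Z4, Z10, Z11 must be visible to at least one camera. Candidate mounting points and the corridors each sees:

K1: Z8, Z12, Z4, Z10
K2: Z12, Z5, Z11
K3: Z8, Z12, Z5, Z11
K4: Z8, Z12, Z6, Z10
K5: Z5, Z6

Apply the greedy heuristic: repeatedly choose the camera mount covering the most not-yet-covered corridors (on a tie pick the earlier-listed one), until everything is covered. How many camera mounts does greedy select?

3

Pick 1: K1 covers 4 new corridors (Z8, Z12, Z4, Z10).
Pick 2: K2 covers 2 new corridors (Z5, Z11).
Pick 3: K4 covers 1 new corridors (Z6).
Greedy uses 3 camera mounts.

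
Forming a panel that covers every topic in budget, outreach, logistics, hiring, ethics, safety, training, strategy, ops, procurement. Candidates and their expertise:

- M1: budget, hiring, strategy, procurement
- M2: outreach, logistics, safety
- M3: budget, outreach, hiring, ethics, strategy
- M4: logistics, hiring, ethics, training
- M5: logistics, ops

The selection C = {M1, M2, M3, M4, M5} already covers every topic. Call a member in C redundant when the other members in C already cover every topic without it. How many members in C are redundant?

Drop M1: procurement uncovered — not redundant.
Drop M2: safety uncovered — not redundant.
Drop M3: the rest still cover every topic — redundant.
Drop M4: training uncovered — not redundant.
Drop M5: ops uncovered — not redundant.
1 redundant: M3.

1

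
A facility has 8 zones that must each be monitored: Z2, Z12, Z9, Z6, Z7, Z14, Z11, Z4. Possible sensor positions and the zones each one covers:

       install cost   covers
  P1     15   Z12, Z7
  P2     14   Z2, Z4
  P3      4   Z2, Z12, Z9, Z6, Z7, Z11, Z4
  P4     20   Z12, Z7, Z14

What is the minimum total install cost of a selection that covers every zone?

24

P3, P4 cover every zone at install cost 4 + 20 = 24.
Any cover uses at least 2 sensor positions; among all covering selections none totals below 24.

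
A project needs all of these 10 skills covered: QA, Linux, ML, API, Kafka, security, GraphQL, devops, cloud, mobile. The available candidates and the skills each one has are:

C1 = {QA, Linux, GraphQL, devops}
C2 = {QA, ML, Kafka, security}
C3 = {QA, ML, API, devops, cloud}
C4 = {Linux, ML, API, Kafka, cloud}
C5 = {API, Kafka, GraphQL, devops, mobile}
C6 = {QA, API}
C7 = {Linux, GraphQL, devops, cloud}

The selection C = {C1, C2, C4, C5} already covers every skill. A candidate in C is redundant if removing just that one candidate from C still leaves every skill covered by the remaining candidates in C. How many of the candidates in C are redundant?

Drop C1: the rest still cover every skill — redundant.
Drop C2: security uncovered — not redundant.
Drop C4: cloud uncovered — not redundant.
Drop C5: mobile uncovered — not redundant.
1 redundant: C1.

1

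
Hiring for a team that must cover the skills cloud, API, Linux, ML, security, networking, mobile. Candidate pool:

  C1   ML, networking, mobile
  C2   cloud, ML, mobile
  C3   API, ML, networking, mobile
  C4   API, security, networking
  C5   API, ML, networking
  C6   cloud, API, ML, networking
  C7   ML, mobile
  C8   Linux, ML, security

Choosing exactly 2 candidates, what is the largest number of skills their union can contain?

6

Choosing C2, C4 covers {cloud, API, ML, security, networking, mobile} — 6 skills.
No choice of 2 candidates does better; here Linux is left uncovered.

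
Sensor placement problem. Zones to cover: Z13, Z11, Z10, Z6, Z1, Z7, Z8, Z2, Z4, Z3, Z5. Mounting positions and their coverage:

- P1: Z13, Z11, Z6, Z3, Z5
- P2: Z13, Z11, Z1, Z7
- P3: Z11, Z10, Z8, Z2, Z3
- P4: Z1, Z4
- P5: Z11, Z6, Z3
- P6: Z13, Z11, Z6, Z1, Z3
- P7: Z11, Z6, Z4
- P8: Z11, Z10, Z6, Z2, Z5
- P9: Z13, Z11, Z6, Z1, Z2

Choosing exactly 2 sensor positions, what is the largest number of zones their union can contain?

Choosing P1, P3 covers {Z13, Z11, Z10, Z6, Z8, Z2, Z3, Z5} — 8 zones.
No choice of 2 sensor positions does better; here Z1, Z7, Z4 are left uncovered.

8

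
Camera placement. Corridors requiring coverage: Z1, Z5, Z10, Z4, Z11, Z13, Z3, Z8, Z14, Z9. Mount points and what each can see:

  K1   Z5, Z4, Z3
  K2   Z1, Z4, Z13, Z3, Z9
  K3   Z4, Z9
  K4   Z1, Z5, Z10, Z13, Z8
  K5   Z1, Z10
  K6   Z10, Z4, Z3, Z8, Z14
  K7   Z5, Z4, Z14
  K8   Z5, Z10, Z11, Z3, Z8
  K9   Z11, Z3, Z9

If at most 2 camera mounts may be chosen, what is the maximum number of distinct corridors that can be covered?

9

Choosing K2, K8 covers {Z1, Z5, Z10, Z4, Z11, Z13, Z3, Z8, Z9} — 9 corridors.
No choice of 2 camera mounts does better; here Z14 is left uncovered.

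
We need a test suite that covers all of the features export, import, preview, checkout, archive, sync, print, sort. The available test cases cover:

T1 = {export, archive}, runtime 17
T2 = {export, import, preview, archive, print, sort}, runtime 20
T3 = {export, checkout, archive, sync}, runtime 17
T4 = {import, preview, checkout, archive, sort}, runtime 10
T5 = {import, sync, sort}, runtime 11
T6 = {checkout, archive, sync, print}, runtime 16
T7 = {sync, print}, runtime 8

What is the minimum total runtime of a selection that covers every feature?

T1, T4, T7 cover every feature at runtime 17 + 10 + 8 = 35.
Any cover uses at least 2 test cases; among all covering selections none totals below 35.

35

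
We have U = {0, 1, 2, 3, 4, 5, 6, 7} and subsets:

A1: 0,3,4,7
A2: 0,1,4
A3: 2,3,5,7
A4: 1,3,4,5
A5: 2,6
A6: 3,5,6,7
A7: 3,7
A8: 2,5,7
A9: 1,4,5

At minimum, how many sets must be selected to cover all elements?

A1, A4, A5 together cover {0, 1, 2, 3, 4, 5, 6, 7} — every element.
No 2 of the 9 sets cover everything (all 36 pairs fall short), so 3 is minimum.

3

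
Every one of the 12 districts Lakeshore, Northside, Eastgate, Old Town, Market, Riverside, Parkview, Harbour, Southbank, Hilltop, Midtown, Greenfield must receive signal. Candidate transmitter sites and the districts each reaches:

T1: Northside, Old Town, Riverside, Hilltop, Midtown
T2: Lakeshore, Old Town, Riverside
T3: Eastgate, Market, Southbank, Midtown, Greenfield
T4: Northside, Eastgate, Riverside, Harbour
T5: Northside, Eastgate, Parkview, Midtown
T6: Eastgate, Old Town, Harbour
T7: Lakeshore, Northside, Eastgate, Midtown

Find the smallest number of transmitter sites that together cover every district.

5

T1, T2, T3, T4, T5 together cover {Lakeshore, Northside, Eastgate, Old Town, Market, Riverside, Parkview, Harbour, Southbank, Hilltop, Midtown, Greenfield} — every district.
No 4 of the 7 transmitter sites cover everything (all 35 size-4 selections fall short), so 5 is minimum.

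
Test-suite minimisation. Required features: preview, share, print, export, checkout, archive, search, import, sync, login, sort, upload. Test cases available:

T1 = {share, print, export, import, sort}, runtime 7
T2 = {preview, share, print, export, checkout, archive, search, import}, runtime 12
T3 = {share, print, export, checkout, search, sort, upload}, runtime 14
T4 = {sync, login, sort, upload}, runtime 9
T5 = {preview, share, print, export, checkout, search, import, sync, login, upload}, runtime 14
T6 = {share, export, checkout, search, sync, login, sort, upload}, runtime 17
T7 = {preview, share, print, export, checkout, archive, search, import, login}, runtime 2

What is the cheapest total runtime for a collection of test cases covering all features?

11

T4, T7 cover every feature at runtime 9 + 2 = 11.
Any cover uses at least 2 test cases; among all covering selections none totals below 11.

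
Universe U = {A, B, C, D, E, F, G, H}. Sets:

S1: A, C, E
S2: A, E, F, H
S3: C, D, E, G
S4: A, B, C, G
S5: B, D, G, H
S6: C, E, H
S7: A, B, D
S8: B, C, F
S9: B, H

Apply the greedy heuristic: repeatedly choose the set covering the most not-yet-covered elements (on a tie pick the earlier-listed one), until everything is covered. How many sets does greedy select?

3

Pick 1: S2 covers 4 new elements (A, E, F, H).
Pick 2: S3 covers 3 new elements (C, D, G).
Pick 3: S4 covers 1 new elements (B).
Greedy uses 3 sets.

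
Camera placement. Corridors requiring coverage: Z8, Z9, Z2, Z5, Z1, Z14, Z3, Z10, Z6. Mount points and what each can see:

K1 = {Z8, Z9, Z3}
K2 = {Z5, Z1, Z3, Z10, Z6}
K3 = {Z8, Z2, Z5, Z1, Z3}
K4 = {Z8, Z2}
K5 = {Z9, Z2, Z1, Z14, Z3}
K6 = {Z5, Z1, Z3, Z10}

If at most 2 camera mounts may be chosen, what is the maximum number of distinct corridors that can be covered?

Choosing K2, K5 covers {Z9, Z2, Z5, Z1, Z14, Z3, Z10, Z6} — 8 corridors.
No choice of 2 camera mounts does better; here Z8 is left uncovered.

8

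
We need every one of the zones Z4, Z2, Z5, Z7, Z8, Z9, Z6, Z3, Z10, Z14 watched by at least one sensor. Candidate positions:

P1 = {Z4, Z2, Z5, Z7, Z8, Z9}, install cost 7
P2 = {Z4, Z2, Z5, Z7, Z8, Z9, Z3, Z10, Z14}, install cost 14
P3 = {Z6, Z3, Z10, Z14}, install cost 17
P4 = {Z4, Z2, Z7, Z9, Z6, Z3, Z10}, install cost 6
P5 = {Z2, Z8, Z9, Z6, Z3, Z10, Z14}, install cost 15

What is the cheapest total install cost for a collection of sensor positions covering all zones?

20

P2, P4 cover every zone at install cost 14 + 6 = 20.
Any cover uses at least 2 sensor positions; among all covering selections none totals below 20.
Greedy by coverage-per-install cost would pick P4, P1, P2 for 27 — worse than the optimum 20.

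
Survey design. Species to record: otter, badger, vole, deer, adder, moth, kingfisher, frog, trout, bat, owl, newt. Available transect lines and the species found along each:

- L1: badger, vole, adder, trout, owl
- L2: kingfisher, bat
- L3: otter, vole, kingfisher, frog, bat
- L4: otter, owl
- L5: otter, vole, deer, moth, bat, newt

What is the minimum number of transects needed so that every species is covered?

3

L1, L3, L5 together cover {otter, badger, vole, deer, adder, moth, kingfisher, frog, trout, bat, owl, newt} — every species.
No 2 of the 5 transects cover everything (all 10 pairs fall short), so 3 is minimum.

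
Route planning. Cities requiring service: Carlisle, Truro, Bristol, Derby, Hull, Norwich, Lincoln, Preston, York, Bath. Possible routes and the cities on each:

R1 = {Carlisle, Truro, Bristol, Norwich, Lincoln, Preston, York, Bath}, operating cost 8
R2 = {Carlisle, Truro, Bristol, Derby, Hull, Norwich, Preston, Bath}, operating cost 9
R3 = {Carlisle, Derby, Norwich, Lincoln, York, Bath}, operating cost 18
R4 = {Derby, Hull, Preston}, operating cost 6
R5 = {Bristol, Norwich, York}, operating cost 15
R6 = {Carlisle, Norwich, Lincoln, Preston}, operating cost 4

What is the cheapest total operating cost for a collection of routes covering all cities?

R1, R4 cover every city at operating cost 8 + 6 = 14.
Any cover uses at least 2 routes; among all covering selections none totals below 14.

14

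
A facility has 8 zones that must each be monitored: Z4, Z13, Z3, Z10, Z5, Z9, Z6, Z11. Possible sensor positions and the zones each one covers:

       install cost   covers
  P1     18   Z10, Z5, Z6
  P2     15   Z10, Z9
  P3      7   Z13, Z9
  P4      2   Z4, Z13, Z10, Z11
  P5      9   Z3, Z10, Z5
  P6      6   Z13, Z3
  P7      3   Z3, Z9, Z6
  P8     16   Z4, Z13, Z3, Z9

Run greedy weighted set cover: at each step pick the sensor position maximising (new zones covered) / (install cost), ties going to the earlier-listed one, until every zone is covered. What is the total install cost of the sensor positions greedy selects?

Pick 1: P4 adds 4 new (Z4, Z13, Z10, Z11) at install cost 2 (ratio 4/2).
Pick 2: P7 adds 3 new (Z3, Z9, Z6) at install cost 3 (ratio 3/3).
Pick 3: P5 adds 1 new (Z5) at install cost 9 (ratio 1/9).
Greedy total install cost: 2 + 3 + 9 = 14.

14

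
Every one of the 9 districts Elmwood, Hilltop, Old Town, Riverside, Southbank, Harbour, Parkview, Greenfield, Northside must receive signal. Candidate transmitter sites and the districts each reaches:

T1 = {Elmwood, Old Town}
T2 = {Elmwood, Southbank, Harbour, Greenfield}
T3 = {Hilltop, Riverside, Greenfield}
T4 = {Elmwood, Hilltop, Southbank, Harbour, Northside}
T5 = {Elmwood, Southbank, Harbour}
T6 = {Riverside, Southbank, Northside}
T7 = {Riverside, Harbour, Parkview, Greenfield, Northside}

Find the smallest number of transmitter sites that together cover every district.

3

T1, T4, T7 together cover {Elmwood, Hilltop, Old Town, Riverside, Southbank, Harbour, Parkview, Greenfield, Northside} — every district.
No 2 of the 7 transmitter sites cover everything (all 21 pairs fall short), so 3 is minimum.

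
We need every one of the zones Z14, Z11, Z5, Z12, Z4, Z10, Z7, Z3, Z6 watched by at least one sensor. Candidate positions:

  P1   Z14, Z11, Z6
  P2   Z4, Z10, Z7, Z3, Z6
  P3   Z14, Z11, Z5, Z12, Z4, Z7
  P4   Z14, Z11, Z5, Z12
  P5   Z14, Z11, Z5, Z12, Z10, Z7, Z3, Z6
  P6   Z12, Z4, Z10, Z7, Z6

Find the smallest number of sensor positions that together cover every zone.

2

P2, P3 together cover {Z14, Z11, Z5, Z12, Z4, Z10, Z7, Z3, Z6} — every zone.
No single sensor position contains all 9 zones, so 2 is optimal.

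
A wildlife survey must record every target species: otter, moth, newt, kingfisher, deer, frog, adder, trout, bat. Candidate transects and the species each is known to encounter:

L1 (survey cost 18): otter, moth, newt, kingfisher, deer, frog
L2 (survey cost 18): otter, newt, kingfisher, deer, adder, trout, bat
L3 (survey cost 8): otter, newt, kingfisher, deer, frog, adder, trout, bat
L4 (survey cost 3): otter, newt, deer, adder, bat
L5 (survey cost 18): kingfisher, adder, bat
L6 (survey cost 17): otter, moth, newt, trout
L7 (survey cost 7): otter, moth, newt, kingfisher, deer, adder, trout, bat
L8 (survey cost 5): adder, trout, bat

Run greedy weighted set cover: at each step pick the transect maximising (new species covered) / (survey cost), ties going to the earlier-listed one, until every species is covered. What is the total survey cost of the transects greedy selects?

18

Pick 1: L4 adds 5 new (otter, newt, deer, adder, bat) at survey cost 3 (ratio 5/3).
Pick 2: L7 adds 3 new (moth, kingfisher, trout) at survey cost 7 (ratio 3/7).
Pick 3: L3 adds 1 new (frog) at survey cost 8 (ratio 1/8).
Greedy total survey cost: 3 + 7 + 8 = 18. (The true optimum is 15, so greedy overshoots here.)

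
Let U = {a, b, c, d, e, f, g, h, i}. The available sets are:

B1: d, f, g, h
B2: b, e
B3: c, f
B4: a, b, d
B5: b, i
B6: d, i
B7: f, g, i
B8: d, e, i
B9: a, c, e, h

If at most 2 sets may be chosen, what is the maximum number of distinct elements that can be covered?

7

Choosing B1, B9 covers {a, c, d, e, f, g, h} — 7 elements.
No choice of 2 sets does better; here b, i are left uncovered.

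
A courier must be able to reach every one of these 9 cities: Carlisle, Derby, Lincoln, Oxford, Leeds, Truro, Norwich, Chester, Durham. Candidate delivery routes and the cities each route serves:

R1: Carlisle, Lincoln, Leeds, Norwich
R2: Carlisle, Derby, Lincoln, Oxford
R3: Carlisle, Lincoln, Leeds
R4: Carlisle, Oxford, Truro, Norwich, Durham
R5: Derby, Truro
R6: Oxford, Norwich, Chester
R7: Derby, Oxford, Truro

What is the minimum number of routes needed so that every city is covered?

R1, R2, R4, R6 together cover {Carlisle, Derby, Lincoln, Oxford, Leeds, Truro, Norwich, Chester, Durham} — every city.
No 3 of the 7 routes cover everything (all 35 triples fall short), so 4 is minimum.

4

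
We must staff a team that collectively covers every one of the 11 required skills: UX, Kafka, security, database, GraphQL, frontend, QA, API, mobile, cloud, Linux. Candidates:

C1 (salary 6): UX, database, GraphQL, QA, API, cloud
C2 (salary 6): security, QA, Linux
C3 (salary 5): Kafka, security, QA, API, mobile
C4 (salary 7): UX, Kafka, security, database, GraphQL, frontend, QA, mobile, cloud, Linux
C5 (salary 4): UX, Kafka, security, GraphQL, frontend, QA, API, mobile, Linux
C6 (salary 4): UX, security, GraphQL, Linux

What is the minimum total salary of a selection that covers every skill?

10

C1, C5 cover every skill at salary 6 + 4 = 10.
Any cover uses at least 2 candidates; among all covering selections none totals below 10.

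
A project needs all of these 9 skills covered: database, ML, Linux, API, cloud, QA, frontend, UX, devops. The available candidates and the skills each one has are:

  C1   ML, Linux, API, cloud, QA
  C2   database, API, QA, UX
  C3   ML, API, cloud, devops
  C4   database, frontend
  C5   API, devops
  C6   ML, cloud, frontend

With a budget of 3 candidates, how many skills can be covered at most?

8

Choosing C1, C2, C3 covers {database, ML, Linux, API, cloud, QA, UX, devops} — 8 skills.
No choice of 3 candidates does better; here frontend is left uncovered.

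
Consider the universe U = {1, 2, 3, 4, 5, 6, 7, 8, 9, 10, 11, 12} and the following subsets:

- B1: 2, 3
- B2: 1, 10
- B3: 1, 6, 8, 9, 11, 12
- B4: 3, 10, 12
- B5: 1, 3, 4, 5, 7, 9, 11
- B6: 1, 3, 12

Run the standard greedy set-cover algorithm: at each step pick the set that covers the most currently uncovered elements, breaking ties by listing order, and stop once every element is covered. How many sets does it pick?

Pick 1: B5 covers 7 new elements (1, 3, 4, 5, 7, 9, 11).
Pick 2: B3 covers 3 new elements (6, 8, 12).
Pick 3: B1 covers 1 new elements (2).
Pick 4: B2 covers 1 new elements (10).
Greedy uses 4 sets.

4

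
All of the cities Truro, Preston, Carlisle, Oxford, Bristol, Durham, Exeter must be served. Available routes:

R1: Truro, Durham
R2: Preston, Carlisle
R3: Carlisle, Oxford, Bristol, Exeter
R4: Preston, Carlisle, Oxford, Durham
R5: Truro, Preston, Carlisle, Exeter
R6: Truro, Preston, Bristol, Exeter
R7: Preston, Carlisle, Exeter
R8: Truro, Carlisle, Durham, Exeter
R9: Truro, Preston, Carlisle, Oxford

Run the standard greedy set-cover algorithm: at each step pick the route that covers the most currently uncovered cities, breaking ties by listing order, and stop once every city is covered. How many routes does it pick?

Pick 1: R3 covers 4 new cities (Carlisle, Oxford, Bristol, Exeter).
Pick 2: R1 covers 2 new cities (Truro, Durham).
Pick 3: R2 covers 1 new cities (Preston).
Greedy uses 3 routes. (The true minimum is 2.)

3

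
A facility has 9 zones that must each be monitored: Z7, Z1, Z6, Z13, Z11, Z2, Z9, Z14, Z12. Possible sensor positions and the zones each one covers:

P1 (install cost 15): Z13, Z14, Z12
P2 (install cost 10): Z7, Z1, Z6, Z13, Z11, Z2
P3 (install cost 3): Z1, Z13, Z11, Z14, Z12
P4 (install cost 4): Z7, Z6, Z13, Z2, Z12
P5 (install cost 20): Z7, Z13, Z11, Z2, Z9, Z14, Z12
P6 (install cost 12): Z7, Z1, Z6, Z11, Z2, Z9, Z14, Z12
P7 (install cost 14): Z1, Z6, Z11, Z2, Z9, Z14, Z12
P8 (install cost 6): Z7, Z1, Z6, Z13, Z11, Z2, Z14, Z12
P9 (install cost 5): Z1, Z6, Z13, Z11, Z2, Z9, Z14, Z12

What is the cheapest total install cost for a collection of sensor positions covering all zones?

P4, P9 cover every zone at install cost 4 + 5 = 9.
Any cover uses at least 2 sensor positions; among all covering selections none totals below 9.

9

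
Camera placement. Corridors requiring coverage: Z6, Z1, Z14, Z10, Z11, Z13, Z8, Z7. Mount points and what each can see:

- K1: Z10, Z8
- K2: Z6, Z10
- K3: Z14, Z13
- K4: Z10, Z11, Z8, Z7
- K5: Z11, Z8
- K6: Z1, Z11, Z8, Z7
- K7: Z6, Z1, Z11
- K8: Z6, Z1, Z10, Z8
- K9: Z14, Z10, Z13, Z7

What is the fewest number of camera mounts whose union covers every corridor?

3

K1, K7, K9 together cover {Z6, Z1, Z14, Z10, Z11, Z13, Z8, Z7} — every corridor.
No 2 of the 9 camera mounts cover everything (all 36 pairs fall short), so 3 is minimum.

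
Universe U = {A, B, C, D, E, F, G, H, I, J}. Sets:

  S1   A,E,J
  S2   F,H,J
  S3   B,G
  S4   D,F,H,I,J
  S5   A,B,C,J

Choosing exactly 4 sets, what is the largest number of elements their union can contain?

10

Choosing S1, S3, S4, S5 covers {A, B, C, D, E, F, G, H, I, J} — 10 elements.
That is all 10 elements.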